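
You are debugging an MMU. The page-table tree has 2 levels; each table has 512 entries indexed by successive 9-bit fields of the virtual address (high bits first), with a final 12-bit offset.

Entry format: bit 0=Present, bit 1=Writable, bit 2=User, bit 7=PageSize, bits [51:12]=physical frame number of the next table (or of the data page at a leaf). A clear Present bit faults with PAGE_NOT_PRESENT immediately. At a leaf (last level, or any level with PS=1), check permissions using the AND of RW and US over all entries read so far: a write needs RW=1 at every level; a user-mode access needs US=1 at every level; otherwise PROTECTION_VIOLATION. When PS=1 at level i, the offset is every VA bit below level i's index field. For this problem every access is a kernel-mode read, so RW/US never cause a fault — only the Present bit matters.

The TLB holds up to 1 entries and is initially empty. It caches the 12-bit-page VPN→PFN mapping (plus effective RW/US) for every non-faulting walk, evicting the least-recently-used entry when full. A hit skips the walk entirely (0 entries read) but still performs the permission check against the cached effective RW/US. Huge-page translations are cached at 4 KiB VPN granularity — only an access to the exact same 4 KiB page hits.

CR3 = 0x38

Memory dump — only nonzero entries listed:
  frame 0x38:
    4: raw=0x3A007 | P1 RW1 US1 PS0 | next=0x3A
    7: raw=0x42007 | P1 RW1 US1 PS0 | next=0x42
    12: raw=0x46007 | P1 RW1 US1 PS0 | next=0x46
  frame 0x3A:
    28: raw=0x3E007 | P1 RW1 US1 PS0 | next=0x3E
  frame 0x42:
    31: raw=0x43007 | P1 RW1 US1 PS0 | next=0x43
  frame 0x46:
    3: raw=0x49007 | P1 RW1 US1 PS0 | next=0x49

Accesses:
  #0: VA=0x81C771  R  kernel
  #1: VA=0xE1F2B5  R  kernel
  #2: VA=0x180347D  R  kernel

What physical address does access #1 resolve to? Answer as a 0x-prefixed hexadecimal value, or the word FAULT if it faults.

Trace:
#0 VA=0x81C771 (r,kernel):
  lvl0: tbl 0x38, slot 4 ⇒ 0x3A007 (P1/RW1/US1/PS0)
  lvl1: tbl 0x3A, slot 28 ⇒ 0x3E007 (P1/RW1/US1/PS0)
  ⇒ phys 0x3E771  [2 reads]
#1 VA=0xE1F2B5 (r,kernel):
  lvl0: tbl 0x38, slot 7 ⇒ 0x42007 (P1/RW1/US1/PS0)
  lvl1: tbl 0x42, slot 31 ⇒ 0x43007 (P1/RW1/US1/PS0)
  ⇒ phys 0x432B5  [2 reads]
#2 VA=0x180347D (r,kernel):
  lvl0: tbl 0x38, slot 12 ⇒ 0x46007 (P1/RW1/US1/PS0)
  lvl1: tbl 0x46, slot 3 ⇒ 0x49007 (P1/RW1/US1/PS0)
  ⇒ phys 0x4947D  [2 reads]

Access #1 PA: 0x432B5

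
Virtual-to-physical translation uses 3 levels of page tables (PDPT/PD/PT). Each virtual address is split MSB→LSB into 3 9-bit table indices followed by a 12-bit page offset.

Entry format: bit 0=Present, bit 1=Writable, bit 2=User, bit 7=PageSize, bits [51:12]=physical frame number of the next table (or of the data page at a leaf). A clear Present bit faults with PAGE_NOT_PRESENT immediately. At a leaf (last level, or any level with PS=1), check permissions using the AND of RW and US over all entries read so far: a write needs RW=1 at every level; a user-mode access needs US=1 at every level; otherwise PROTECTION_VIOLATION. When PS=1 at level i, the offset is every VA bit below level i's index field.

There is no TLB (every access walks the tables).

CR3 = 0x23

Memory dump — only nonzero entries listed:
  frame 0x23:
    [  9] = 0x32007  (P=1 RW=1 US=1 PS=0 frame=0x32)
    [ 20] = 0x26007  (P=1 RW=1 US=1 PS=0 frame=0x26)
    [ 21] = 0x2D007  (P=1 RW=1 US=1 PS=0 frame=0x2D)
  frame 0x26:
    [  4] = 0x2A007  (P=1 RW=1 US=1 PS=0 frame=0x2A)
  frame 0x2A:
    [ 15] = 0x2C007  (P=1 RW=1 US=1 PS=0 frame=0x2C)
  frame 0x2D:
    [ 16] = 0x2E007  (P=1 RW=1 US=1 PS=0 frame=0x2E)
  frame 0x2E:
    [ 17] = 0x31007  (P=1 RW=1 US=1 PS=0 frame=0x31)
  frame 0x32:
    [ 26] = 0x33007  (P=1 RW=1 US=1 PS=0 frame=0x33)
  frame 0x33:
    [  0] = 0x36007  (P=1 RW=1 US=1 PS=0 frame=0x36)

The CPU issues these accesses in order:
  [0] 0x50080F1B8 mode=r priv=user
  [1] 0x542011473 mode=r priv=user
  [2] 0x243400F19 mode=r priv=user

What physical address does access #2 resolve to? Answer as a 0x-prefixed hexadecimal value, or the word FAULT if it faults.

Per-access translation:
#0 VA=0x50080F1B8 (r,user):
  lvl0: tbl 0x23, slot 20 ⇒ 0x26007 (P1/RW1/US1/PS0)
  lvl1: tbl 0x26, slot 4 ⇒ 0x2A007 (P1/RW1/US1/PS0)
  lvl2: tbl 0x2A, slot 15 ⇒ 0x2C007 (P1/RW1/US1/PS0)
  → PA=0x2C1B8  (3 entries read)
#1 VA=0x542011473 (r,user):
  lvl0: tbl 0x23, slot 21 ⇒ 0x2D007 (P1/RW1/US1/PS0)
  lvl1: tbl 0x2D, slot 16 ⇒ 0x2E007 (P1/RW1/US1/PS0)
  lvl2: tbl 0x2E, slot 17 ⇒ 0x31007 (P1/RW1/US1/PS0)
  → PA=0x31473  (3 entries read)
#2 VA=0x243400F19 (r,user):
  lvl0: tbl 0x23, slot 9 ⇒ 0x32007 (P1/RW1/US1/PS0)
  lvl1: tbl 0x32, slot 26 ⇒ 0x33007 (P1/RW1/US1/PS0)
  lvl2: tbl 0x33, slot 0 ⇒ 0x36007 (P1/RW1/US1/PS0)
  → PA=0x36F19  (3 entries read)

Access #2 PA: 0x36F19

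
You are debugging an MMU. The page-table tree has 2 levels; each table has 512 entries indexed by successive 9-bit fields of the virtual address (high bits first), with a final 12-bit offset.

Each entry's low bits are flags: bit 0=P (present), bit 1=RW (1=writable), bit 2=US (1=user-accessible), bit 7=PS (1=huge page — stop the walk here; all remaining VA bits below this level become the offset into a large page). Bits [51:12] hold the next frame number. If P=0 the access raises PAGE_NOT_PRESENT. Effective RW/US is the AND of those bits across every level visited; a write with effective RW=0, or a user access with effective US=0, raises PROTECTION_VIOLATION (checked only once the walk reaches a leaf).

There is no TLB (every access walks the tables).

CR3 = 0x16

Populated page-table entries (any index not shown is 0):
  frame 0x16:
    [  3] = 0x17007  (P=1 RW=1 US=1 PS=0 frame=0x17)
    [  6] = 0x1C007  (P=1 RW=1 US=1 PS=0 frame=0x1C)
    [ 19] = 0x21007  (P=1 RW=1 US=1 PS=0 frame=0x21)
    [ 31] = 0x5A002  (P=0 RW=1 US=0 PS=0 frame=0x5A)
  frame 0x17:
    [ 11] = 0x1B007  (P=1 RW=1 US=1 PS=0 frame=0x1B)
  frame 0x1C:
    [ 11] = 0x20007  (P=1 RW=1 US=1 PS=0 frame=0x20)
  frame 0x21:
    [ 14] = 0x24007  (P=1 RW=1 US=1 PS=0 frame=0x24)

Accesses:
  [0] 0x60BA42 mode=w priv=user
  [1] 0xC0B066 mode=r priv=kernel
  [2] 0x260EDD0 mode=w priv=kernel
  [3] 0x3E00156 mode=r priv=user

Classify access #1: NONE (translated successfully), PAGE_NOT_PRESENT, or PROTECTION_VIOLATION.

Walk each access:
#0 VA=0x60BA42 (w,user):
  L0 @0x16[3] → 0x17007  P=1,RW=1,US=1,PS=0
  L1 @0x17[11] → 0x1B007  P=1,RW=1,US=1,PS=0
  ✓ 0x1BA42  — 2 lookups
#1 VA=0xC0B066 (r,kernel):
  L0 @0x16[6] → 0x1C007  P=1,RW=1,US=1,PS=0
  L1 @0x1C[11] → 0x20007  P=1,RW=1,US=1,PS=0
  ✓ 0x20066  — 2 lookups
#2 VA=0x260EDD0 (w,kernel):
  L0 @0x16[19] → 0x21007  P=1,RW=1,US=1,PS=0
  L1 @0x21[14] → 0x24007  P=1,RW=1,US=1,PS=0
  ✓ 0x24DD0  — 2 lookups
#3 VA=0x3E00156 (r,user):
  L0 @0x16[31] → 0x5A002  P=0,RW=1,US=0,PS=0
  → PAGE_NOT_PRESENT  (1 entries read)

Access #1 fault: NONE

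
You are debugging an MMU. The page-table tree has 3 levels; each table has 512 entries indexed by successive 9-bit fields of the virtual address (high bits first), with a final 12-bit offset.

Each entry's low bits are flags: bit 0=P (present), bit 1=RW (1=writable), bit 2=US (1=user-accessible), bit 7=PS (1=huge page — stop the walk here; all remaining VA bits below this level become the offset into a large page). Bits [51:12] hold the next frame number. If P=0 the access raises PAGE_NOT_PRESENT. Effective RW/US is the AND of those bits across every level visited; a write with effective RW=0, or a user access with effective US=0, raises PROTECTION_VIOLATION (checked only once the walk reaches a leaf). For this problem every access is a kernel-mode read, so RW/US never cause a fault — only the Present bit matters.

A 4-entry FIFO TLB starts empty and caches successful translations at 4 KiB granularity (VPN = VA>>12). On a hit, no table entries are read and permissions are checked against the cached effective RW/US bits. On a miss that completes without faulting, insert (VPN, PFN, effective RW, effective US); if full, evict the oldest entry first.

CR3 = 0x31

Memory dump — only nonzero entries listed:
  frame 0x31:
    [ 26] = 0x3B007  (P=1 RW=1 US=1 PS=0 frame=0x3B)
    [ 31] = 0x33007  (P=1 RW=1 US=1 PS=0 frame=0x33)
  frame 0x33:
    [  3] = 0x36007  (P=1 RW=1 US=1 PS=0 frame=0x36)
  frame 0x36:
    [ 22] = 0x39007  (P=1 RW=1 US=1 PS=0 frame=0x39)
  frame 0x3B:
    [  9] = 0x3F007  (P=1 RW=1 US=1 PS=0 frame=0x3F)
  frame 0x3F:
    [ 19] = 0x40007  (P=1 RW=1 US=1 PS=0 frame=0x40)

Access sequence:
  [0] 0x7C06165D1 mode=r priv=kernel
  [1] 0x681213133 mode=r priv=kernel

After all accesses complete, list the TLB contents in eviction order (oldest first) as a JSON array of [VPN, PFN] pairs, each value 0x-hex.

Per-access translation:
#0 VA=0x7C06165D1 (r,kernel):
  lvl0: tbl 0x31, slot 31 ⇒ 0x33007 (P1/RW1/US1/PS0)
  lvl1: tbl 0x33, slot 3 ⇒ 0x36007 (P1/RW1/US1/PS0)
  lvl2: tbl 0x36, slot 22 ⇒ 0x39007 (P1/RW1/US1/PS0)
  → PA=0x395D1  (3 entries read)
#1 VA=0x681213133 (r,kernel):
  lvl0: tbl 0x31, slot 26 ⇒ 0x3B007 (P1/RW1/US1/PS0)
  lvl1: tbl 0x3B, slot 9 ⇒ 0x3F007 (P1/RW1/US1/PS0)
  lvl2: tbl 0x3F, slot 19 ⇒ 0x40007 (P1/RW1/US1/PS0)
  → PA=0x40133  (3 entries read)

TLB: [["0x7C0616", "0x39"], ["0x681213", "0x40"]]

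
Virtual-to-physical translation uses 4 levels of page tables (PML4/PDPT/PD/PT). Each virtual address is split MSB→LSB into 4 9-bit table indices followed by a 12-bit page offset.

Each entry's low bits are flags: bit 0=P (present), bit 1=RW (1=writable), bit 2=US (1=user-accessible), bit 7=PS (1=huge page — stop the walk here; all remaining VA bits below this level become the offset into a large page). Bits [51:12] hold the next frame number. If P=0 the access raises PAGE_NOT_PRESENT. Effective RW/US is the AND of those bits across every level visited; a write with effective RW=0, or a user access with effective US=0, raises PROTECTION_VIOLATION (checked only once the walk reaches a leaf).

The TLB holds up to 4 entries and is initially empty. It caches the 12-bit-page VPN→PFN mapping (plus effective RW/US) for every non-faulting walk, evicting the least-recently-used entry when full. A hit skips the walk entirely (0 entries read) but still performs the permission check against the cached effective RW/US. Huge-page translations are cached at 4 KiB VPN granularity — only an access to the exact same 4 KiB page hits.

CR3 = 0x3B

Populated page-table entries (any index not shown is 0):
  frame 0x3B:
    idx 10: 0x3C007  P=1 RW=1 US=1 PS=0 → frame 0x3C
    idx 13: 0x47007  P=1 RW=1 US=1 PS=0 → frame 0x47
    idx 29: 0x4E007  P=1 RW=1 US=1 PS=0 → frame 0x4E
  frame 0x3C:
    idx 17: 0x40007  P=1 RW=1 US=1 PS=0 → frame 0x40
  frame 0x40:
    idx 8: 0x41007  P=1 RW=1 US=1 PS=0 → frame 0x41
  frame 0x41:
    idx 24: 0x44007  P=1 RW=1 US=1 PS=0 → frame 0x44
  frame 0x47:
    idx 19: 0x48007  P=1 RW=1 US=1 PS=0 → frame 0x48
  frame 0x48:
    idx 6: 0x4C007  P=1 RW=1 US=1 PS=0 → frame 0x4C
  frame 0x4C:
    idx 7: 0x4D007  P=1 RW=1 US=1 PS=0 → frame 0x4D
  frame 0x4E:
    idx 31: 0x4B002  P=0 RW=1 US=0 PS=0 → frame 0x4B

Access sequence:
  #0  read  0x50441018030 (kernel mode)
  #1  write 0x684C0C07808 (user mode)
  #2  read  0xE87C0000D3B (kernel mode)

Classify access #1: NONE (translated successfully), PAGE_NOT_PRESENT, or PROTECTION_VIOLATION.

Per-access translation:
#0 VA=0x50441018030 (r,kernel):
  L0: frame=0x3B idx=10 entry=0x3C007 [P=1 RW=1 US=1 PS=0]
  L1: frame=0x3C idx=17 entry=0x40007 [P=1 RW=1 US=1 PS=0]
  L2: frame=0x40 idx=8 entry=0x41007 [P=1 RW=1 US=1 PS=0]
  L3: frame=0x41 idx=24 entry=0x44007 [P=1 RW=1 US=1 PS=0]
  ✓ 0x44030  — 4 lookups
#1 VA=0x684C0C07808 (w,user):
  L0: frame=0x3B idx=13 entry=0x47007 [P=1 RW=1 US=1 PS=0]
  L1: frame=0x47 idx=19 entry=0x48007 [P=1 RW=1 US=1 PS=0]
  L2: frame=0x48 idx=6 entry=0x4C007 [P=1 RW=1 US=1 PS=0]
  L3: frame=0x4C idx=7 entry=0x4D007 [P=1 RW=1 US=1 PS=0]
  ✓ 0x4D808  — 4 lookups
#2 VA=0xE87C0000D3B (r,kernel):
  L0: frame=0x3B idx=29 entry=0x4E007 [P=1 RW=1 US=1 PS=0]
  L1: frame=0x4E idx=31 entry=0x4B002 [P=0 RW=1 US=0 PS=0]
  ✗ PAGE_NOT_PRESENT  [2 reads]

Access #1 fault: NONE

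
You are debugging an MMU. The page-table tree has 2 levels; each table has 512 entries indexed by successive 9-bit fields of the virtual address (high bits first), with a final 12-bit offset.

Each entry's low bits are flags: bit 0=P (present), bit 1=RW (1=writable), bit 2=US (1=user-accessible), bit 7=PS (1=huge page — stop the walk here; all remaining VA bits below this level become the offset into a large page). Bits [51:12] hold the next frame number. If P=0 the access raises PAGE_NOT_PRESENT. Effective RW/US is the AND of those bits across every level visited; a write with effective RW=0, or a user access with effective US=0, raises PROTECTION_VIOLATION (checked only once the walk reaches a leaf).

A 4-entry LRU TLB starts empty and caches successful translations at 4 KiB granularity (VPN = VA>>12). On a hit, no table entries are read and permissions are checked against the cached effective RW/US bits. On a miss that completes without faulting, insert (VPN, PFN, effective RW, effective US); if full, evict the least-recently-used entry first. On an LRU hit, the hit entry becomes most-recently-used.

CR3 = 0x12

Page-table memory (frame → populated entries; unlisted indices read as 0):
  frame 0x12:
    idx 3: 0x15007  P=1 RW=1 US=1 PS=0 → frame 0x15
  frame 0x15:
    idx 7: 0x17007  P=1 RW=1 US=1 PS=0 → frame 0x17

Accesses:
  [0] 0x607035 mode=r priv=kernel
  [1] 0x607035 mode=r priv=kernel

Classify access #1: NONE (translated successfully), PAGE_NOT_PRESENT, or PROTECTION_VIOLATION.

Per-access translation:
#0 VA=0x607035 (r,kernel):
  L0 @0x12[3] → 0x15007  P=1,RW=1,US=1,PS=0
  L1 @0x15[7] → 0x17007  P=1,RW=1,US=1,PS=0
  ⇒ phys 0x17035  [2 reads]
#1 VA=0x607035 (r,kernel):
  TLB hit vpn=0x607 → PA=0x17035

Access #1 fault: NONE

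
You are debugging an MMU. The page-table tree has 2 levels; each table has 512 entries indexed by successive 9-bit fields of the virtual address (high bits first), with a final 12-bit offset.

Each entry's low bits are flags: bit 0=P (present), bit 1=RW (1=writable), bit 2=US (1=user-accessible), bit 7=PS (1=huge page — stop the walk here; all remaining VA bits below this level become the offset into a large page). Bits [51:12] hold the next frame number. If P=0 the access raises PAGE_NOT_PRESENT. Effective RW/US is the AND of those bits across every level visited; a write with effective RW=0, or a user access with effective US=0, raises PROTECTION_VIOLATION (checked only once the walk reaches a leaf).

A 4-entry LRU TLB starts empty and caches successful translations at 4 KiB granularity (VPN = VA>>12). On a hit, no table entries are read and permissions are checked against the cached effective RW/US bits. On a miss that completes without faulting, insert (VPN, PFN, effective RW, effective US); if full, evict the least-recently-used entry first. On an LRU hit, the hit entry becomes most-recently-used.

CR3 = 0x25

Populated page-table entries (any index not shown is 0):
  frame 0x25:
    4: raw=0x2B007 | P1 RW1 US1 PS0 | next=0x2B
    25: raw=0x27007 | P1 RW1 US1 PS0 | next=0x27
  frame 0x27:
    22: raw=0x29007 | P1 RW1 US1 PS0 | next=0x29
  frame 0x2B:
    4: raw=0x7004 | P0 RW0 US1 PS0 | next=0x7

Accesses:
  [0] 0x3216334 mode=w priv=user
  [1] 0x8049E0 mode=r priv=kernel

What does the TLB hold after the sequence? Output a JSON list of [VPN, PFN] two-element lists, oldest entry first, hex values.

Trace:
#0 VA=0x3216334 (w,user):
  L0: frame=0x25 idx=25 entry=0x27007 [P=1 RW=1 US=1 PS=0]
  L1: frame=0x27 idx=22 entry=0x29007 [P=1 RW=1 US=1 PS=0]
  ✓ 0x29334  — 2 lookups
#1 VA=0x8049E0 (r,kernel):
  L0: frame=0x25 idx=4 entry=0x2B007 [P=1 RW=1 US=1 PS=0]
  L1: frame=0x2B idx=4 entry=0x7004 [P=0 RW=0 US=1 PS=0]
  ⇒ fault: PAGE_NOT_PRESENT  — 2 lookups

TLB: [["0x3216", "0x29"]]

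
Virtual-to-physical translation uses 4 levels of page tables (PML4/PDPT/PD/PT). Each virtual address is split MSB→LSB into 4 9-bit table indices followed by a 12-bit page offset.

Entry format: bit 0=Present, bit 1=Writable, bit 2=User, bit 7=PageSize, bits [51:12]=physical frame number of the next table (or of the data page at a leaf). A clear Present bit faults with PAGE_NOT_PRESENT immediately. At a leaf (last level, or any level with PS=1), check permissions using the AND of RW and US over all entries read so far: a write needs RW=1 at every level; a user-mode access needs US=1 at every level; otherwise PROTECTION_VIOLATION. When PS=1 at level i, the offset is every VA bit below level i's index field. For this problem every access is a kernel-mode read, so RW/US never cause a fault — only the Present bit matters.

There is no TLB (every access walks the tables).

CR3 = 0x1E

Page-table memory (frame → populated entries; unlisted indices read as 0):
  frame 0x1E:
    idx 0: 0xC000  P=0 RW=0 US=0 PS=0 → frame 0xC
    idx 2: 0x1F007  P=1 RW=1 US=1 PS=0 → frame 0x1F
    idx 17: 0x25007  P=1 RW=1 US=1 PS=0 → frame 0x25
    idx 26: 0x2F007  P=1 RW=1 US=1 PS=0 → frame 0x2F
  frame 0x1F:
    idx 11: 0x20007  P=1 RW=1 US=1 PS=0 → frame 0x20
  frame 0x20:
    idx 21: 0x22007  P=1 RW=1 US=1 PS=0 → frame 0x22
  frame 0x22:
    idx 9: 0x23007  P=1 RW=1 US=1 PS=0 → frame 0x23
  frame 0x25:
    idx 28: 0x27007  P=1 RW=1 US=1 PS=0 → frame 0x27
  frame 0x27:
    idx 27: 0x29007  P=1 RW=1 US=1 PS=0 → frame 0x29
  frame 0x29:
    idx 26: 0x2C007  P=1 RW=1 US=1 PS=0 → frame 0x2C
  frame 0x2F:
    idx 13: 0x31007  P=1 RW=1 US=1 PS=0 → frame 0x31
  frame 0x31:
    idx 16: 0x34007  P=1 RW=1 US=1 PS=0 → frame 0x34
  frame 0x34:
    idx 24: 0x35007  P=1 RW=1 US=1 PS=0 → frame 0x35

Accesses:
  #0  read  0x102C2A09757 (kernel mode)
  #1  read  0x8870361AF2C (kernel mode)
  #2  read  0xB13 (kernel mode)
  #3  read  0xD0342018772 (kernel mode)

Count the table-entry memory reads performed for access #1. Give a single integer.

Walk each access:
#0 VA=0x102C2A09757 (r,kernel):
  L0 @0x1E[2] → 0x1F007  P=1,RW=1,US=1,PS=0
  L1 @0x1F[11] → 0x20007  P=1,RW=1,US=1,PS=0
  L2 @0x20[21] → 0x22007  P=1,RW=1,US=1,PS=0
  L3 @0x22[9] → 0x23007  P=1,RW=1,US=1,PS=0
  ✓ 0x23757  — 4 lookups
#1 VA=0x8870361AF2C (r,kernel):
  L0 @0x1E[17] → 0x25007  P=1,RW=1,US=1,PS=0
  L1 @0x25[28] → 0x27007  P=1,RW=1,US=1,PS=0
  L2 @0x27[27] → 0x29007  P=1,RW=1,US=1,PS=0
  L3 @0x29[26] → 0x2C007  P=1,RW=1,US=1,PS=0
  ✓ 0x2CF2C  — 4 lookups
#2 VA=0xB13 (r,kernel):
  L0 @0x1E[0] → 0xC000  P=0,RW=0,US=0,PS=0
  → PAGE_NOT_PRESENT  (1 entries read)
#3 VA=0xD0342018772 (r,kernel):
  L0 @0x1E[26] → 0x2F007  P=1,RW=1,US=1,PS=0
  L1 @0x2F[13] → 0x31007  P=1,RW=1,US=1,PS=0
  L2 @0x31[16] → 0x34007  P=1,RW=1,US=1,PS=0
  L3 @0x34[24] → 0x35007  P=1,RW=1,US=1,PS=0
  ✓ 0x35772  — 4 lookups

Entries read for #1: 4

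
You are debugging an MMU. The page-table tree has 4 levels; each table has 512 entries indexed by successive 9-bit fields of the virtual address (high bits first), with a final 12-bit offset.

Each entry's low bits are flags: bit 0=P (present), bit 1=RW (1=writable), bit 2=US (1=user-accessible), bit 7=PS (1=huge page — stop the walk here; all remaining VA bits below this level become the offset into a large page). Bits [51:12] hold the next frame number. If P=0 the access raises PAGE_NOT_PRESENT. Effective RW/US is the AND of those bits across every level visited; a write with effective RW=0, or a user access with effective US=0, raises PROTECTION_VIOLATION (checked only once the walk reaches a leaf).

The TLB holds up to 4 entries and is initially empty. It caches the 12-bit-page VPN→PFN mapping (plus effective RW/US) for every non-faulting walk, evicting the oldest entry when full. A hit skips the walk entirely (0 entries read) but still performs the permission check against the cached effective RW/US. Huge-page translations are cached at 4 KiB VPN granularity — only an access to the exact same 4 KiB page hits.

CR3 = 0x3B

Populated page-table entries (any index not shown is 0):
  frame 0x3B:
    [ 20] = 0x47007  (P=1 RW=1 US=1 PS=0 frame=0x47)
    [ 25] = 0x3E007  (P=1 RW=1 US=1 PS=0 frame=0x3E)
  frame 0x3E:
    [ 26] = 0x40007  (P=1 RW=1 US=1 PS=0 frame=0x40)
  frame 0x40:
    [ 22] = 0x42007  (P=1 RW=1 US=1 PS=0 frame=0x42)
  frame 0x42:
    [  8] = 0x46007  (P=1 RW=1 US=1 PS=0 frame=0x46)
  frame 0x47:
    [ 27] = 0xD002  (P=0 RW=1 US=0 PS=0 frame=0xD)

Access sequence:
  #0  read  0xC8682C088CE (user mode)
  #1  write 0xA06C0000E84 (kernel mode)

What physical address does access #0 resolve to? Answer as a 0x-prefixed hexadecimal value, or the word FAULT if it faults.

Walk each access:
#0 VA=0xC8682C088CE (r,user):
  [0] read 0x3B idx=25: raw=0x3E007 flags P=1 W=1 U=1 S=0
  [1] read 0x3E idx=26: raw=0x40007 flags P=1 W=1 U=1 S=0
  [2] read 0x40 idx=22: raw=0x42007 flags P=1 W=1 U=1 S=0
  [3] read 0x42 idx=8: raw=0x46007 flags P=1 W=1 U=1 S=0
  → PA=0x468CE  (4 entries read)
#1 VA=0xA06C0000E84 (w,kernel):
  [0] read 0x3B idx=20: raw=0x47007 flags P=1 W=1 U=1 S=0
  [1] read 0x47 idx=27: raw=0xD002 flags P=0 W=1 U=0 S=0
  ⇒ fault: PAGE_NOT_PRESENT  — 2 lookups

Access #0 PA: 0x468CE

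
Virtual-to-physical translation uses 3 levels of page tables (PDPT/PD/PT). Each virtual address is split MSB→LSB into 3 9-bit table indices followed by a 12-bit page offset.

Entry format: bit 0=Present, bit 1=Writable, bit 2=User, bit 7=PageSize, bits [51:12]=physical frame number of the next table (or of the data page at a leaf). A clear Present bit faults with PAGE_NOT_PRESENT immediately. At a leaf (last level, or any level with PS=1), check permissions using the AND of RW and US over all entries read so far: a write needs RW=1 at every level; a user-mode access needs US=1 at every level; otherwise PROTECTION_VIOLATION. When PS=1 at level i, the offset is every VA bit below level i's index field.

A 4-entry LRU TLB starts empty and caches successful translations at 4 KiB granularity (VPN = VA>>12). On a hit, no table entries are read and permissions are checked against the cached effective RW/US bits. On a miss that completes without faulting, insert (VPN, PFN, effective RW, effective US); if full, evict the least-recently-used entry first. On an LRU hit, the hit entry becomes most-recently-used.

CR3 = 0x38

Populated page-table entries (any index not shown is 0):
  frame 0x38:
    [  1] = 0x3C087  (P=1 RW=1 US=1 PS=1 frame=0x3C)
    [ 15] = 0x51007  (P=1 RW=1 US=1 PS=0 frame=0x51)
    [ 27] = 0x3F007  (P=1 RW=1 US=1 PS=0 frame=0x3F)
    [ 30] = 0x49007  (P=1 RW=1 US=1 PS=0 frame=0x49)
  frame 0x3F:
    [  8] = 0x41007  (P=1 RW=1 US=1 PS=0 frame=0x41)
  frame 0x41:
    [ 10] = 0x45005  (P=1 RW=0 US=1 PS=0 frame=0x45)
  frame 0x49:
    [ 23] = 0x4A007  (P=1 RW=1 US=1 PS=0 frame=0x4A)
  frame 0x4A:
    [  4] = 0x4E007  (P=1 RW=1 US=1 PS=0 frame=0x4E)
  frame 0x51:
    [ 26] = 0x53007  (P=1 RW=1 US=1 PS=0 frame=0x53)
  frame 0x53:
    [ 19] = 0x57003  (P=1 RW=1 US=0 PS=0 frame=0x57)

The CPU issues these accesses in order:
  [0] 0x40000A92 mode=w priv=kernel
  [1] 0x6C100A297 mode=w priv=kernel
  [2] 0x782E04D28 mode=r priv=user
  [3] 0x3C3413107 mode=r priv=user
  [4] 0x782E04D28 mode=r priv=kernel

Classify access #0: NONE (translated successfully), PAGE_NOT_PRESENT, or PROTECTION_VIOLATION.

Per-access translation:
#0 VA=0x40000A92 (w,kernel):
  [0] read 0x38 idx=1: raw=0x3C087 flags P=1 W=1 U=1 S=1
  ✓ 0x3CA92 (huge @L0)  — 1 lookups
#1 VA=0x6C100A297 (w,kernel):
  [0] read 0x38 idx=27: raw=0x3F007 flags P=1 W=1 U=1 S=0
  [1] read 0x3F idx=8: raw=0x41007 flags P=1 W=1 U=1 S=0
  [2] read 0x41 idx=10: raw=0x45005 flags P=1 W=0 U=1 S=0
  ⇒ fault: PROTECTION_VIOLATION  — 3 lookups
#2 VA=0x782E04D28 (r,user):
  [0] read 0x38 idx=30: raw=0x49007 flags P=1 W=1 U=1 S=0
  [1] read 0x49 idx=23: raw=0x4A007 flags P=1 W=1 U=1 S=0
  [2] read 0x4A idx=4: raw=0x4E007 flags P=1 W=1 U=1 S=0
  ✓ 0x4ED28  — 3 lookups
#3 VA=0x3C3413107 (r,user):
  [0] read 0x38 idx=15: raw=0x51007 flags P=1 W=1 U=1 S=0
  [1] read 0x51 idx=26: raw=0x53007 flags P=1 W=1 U=1 S=0
  [2] read 0x53 idx=19: raw=0x57003 flags P=1 W=1 U=0 S=0
  ⇒ fault: PROTECTION_VIOLATION  — 3 lookups
#4 VA=0x782E04D28 (r,kernel):
  TLB hit vpn=0x782E04 → PA=0x4ED28

Access #0 fault: NONE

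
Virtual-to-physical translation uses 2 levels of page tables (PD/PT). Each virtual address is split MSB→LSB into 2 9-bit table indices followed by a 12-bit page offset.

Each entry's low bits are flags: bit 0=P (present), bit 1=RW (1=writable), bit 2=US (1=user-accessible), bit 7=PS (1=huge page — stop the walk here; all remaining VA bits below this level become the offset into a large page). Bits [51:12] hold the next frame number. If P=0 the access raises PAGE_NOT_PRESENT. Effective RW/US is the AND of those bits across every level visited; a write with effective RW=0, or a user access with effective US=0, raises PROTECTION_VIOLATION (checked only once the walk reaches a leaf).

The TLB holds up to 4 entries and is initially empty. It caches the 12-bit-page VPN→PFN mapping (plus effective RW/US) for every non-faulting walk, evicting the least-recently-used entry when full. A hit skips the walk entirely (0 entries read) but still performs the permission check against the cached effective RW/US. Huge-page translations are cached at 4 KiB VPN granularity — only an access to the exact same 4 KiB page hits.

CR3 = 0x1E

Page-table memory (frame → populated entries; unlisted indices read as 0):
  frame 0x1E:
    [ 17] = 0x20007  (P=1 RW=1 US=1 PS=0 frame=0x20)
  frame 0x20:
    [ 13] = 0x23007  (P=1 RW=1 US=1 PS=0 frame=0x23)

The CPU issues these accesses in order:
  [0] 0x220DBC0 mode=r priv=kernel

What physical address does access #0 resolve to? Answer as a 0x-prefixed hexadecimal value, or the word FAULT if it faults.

Per-access translation:
#0 VA=0x220DBC0 (r,kernel):
  lvl0: tbl 0x1E, slot 17 ⇒ 0x20007 (P1/RW1/US1/PS0)
  lvl1: tbl 0x20, slot 13 ⇒ 0x23007 (P1/RW1/US1/PS0)
  → PA=0x23BC0  (2 entries read)

Access #0 PA: 0x23BC0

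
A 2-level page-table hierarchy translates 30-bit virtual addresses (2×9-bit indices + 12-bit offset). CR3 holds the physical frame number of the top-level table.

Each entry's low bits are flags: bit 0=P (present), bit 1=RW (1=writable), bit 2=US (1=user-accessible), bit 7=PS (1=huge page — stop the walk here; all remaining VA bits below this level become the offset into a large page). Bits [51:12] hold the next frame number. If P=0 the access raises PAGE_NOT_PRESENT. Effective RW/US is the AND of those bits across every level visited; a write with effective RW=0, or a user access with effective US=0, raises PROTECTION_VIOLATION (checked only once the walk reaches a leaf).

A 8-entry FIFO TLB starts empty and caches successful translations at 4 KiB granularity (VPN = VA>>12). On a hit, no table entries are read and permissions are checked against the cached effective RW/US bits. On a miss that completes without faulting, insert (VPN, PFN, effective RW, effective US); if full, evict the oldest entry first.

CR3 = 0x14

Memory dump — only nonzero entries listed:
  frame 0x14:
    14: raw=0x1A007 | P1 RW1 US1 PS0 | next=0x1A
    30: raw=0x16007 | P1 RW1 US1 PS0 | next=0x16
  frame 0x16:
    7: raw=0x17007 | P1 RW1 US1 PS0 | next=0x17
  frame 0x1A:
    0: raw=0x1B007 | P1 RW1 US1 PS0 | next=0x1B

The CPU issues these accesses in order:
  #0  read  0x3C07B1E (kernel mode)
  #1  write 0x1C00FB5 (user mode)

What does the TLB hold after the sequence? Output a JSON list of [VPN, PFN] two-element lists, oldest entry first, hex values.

Per-access translation:
#0 VA=0x3C07B1E (r,kernel):
  [0] read 0x14 idx=30: raw=0x16007 flags P=1 W=1 U=1 S=0
  [1] read 0x16 idx=7: raw=0x17007 flags P=1 W=1 U=1 S=0
  → PA=0x17B1E  (2 entries read)
#1 VA=0x1C00FB5 (w,user):
  [0] read 0x14 idx=14: raw=0x1A007 flags P=1 W=1 U=1 S=0
  [1] read 0x1A idx=0: raw=0x1B007 flags P=1 W=1 U=1 S=0
  → PA=0x1BFB5  (2 entries read)

TLB: [["0x3C07", "0x17"], ["0x1C00", "0x1B"]]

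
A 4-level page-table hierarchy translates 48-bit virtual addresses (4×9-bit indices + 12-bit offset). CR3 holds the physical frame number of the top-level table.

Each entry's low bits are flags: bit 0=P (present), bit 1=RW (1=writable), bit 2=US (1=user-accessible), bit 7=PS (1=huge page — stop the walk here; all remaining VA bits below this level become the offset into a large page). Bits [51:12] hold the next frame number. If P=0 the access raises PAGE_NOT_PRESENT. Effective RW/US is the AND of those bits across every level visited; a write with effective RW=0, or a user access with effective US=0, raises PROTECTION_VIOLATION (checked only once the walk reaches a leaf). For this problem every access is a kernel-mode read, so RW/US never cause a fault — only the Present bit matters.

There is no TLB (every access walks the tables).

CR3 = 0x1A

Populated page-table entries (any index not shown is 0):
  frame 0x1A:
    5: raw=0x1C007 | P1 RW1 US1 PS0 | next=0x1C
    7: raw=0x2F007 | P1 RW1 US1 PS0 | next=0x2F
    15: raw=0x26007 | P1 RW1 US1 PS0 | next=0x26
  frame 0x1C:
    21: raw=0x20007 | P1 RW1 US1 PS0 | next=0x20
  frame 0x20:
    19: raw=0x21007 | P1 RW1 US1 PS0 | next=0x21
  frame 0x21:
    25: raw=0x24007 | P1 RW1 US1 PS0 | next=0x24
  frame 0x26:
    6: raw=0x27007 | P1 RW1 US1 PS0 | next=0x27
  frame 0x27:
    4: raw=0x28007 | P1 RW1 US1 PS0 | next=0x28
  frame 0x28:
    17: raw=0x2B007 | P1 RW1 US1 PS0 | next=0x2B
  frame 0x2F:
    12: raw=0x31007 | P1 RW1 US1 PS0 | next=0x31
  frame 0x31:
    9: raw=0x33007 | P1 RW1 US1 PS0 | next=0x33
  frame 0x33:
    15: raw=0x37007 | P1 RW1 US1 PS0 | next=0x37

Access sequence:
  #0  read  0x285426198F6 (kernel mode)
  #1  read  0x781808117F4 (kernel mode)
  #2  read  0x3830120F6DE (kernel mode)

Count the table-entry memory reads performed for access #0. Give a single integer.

Trace:
#0 VA=0x285426198F6 (r,kernel):
  L0: frame=0x1A idx=5 entry=0x1C007 [P=1 RW=1 US=1 PS=0]
  L1: frame=0x1C idx=21 entry=0x20007 [P=1 RW=1 US=1 PS=0]
  L2: frame=0x20 idx=19 entry=0x21007 [P=1 RW=1 US=1 PS=0]
  L3: frame=0x21 idx=25 entry=0x24007 [P=1 RW=1 US=1 PS=0]
  ⇒ phys 0x248F6  [4 reads]
#1 VA=0x781808117F4 (r,kernel):
  L0: frame=0x1A idx=15 entry=0x26007 [P=1 RW=1 US=1 PS=0]
  L1: frame=0x26 idx=6 entry=0x27007 [P=1 RW=1 US=1 PS=0]
  L2: frame=0x27 idx=4 entry=0x28007 [P=1 RW=1 US=1 PS=0]
  L3: frame=0x28 idx=17 entry=0x2B007 [P=1 RW=1 US=1 PS=0]
  ⇒ phys 0x2B7F4  [4 reads]
#2 VA=0x3830120F6DE (r,kernel):
  L0: frame=0x1A idx=7 entry=0x2F007 [P=1 RW=1 US=1 PS=0]
  L1: frame=0x2F idx=12 entry=0x31007 [P=1 RW=1 US=1 PS=0]
  L2: frame=0x31 idx=9 entry=0x33007 [P=1 RW=1 US=1 PS=0]
  L3: frame=0x33 idx=15 entry=0x37007 [P=1 RW=1 US=1 PS=0]
  ⇒ phys 0x376DE  [4 reads]

Entries read for #0: 4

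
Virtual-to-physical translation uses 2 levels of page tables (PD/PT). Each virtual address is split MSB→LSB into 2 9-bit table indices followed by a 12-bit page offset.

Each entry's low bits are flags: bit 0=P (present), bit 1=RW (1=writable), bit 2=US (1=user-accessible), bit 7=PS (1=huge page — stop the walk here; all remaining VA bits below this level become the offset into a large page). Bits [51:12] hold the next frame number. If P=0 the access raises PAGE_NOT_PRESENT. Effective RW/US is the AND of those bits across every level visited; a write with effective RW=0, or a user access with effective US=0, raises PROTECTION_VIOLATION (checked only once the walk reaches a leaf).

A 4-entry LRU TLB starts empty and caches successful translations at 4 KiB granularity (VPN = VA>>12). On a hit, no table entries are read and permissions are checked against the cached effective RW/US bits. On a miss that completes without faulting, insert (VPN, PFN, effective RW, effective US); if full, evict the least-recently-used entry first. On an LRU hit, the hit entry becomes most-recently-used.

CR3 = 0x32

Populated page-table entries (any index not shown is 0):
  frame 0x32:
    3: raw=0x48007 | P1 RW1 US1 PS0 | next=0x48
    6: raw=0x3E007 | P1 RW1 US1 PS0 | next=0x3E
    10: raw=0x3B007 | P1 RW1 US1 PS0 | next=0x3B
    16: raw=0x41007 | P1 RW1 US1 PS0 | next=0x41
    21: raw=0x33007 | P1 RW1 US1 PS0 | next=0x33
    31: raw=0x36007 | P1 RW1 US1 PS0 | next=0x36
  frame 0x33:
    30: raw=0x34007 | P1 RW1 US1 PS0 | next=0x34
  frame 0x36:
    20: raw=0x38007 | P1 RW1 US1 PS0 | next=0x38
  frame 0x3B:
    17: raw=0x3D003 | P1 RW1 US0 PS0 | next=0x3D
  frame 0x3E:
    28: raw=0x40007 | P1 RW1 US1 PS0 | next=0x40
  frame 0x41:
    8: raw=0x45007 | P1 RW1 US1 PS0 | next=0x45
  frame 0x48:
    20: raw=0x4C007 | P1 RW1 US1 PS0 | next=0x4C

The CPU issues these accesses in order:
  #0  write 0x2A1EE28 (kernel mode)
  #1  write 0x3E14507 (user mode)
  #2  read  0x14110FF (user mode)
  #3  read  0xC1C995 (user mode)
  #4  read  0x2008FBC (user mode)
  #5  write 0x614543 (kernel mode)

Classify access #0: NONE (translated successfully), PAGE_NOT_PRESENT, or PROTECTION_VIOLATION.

Per-access translation:
#0 VA=0x2A1EE28 (w,kernel):
  lvl0: tbl 0x32, slot 21 ⇒ 0x33007 (P1/RW1/US1/PS0)
  lvl1: tbl 0x33, slot 30 ⇒ 0x34007 (P1/RW1/US1/PS0)
  ✓ 0x34E28  — 2 lookups
#1 VA=0x3E14507 (w,user):
  lvl0: tbl 0x32, slot 31 ⇒ 0x36007 (P1/RW1/US1/PS0)
  lvl1: tbl 0x36, slot 20 ⇒ 0x38007 (P1/RW1/US1/PS0)
  ✓ 0x38507  — 2 lookups
#2 VA=0x14110FF (r,user):
  lvl0: tbl 0x32, slot 10 ⇒ 0x3B007 (P1/RW1/US1/PS0)
  lvl1: tbl 0x3B, slot 17 ⇒ 0x3D003 (P1/RW1/US0/PS0)
  → PROTECTION_VIOLATION  (2 entries read)
#3 VA=0xC1C995 (r,user):
  lvl0: tbl 0x32, slot 6 ⇒ 0x3E007 (P1/RW1/US1/PS0)
  lvl1: tbl 0x3E, slot 28 ⇒ 0x40007 (P1/RW1/US1/PS0)
  ✓ 0x40995  — 2 lookups
#4 VA=0x2008FBC (r,user):
  lvl0: tbl 0x32, slot 16 ⇒ 0x41007 (P1/RW1/US1/PS0)
  lvl1: tbl 0x41, slot 8 ⇒ 0x45007 (P1/RW1/US1/PS0)
  ✓ 0x45FBC  — 2 lookups
#5 VA=0x614543 (w,kernel):
  lvl0: tbl 0x32, slot 3 ⇒ 0x48007 (P1/RW1/US1/PS0)
  lvl1: tbl 0x48, slot 20 ⇒ 0x4C007 (P1/RW1/US1/PS0)
  ✓ 0x4C543  — 2 lookups

Access #0 fault: NONE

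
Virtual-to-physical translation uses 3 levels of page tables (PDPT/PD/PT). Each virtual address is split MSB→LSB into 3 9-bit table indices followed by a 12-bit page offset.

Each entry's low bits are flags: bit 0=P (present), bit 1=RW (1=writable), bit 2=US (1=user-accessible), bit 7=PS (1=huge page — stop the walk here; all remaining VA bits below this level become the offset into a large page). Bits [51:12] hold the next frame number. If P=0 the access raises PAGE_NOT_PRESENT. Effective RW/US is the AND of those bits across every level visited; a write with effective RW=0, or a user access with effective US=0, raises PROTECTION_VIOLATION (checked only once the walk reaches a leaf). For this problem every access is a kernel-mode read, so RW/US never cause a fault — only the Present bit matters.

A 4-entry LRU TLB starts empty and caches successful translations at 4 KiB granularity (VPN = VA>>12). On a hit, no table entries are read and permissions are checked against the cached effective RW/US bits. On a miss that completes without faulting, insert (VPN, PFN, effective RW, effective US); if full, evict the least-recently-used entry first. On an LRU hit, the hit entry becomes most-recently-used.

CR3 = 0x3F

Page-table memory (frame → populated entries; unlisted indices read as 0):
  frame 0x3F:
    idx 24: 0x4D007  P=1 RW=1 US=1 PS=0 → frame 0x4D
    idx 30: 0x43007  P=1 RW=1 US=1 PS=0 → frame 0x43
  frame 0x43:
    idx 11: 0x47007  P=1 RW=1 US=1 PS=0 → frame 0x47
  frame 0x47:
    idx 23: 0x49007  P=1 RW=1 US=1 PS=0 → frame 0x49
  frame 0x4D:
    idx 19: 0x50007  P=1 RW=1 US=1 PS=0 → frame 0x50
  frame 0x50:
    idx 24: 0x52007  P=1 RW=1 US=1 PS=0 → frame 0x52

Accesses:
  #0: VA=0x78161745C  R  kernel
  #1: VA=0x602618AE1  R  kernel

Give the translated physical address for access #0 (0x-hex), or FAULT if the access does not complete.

Trace:
#0 VA=0x78161745C (r,kernel):
  lvl0: tbl 0x3F, slot 30 ⇒ 0x43007 (P1/RW1/US1/PS0)
  lvl1: tbl 0x43, slot 11 ⇒ 0x47007 (P1/RW1/US1/PS0)
  lvl2: tbl 0x47, slot 23 ⇒ 0x49007 (P1/RW1/US1/PS0)
  ⇒ phys 0x4945C  [3 reads]
#1 VA=0x602618AE1 (r,kernel):
  lvl0: tbl 0x3F, slot 24 ⇒ 0x4D007 (P1/RW1/US1/PS0)
  lvl1: tbl 0x4D, slot 19 ⇒ 0x50007 (P1/RW1/US1/PS0)
  lvl2: tbl 0x50, slot 24 ⇒ 0x52007 (P1/RW1/US1/PS0)
  ⇒ phys 0x52AE1  [3 reads]

Access #0 PA: 0x4945C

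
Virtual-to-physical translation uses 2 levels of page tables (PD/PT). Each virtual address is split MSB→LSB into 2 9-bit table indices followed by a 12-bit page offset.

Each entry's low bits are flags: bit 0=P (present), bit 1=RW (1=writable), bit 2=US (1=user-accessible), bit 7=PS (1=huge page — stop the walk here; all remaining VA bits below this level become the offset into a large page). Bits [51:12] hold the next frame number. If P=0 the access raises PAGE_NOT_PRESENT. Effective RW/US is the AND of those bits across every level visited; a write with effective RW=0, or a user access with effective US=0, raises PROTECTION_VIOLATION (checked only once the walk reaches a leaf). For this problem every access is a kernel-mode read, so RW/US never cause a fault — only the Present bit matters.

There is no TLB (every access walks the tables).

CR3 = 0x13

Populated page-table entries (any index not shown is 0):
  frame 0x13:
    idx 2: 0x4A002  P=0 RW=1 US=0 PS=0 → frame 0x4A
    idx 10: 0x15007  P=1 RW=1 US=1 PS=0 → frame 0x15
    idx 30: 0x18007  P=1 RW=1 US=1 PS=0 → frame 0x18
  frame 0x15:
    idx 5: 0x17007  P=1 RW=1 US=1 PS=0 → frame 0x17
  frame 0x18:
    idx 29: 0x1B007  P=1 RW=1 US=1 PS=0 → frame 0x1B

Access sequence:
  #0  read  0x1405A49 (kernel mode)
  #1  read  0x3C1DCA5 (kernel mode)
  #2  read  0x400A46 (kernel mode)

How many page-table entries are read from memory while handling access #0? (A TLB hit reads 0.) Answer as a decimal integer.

Walk each access:
#0 VA=0x1405A49 (r,kernel):
  [0] read 0x13 idx=10: raw=0x15007 flags P=1 W=1 U=1 S=0
  [1] read 0x15 idx=5: raw=0x17007 flags P=1 W=1 U=1 S=0
  ⇒ phys 0x17A49  [2 reads]
#1 VA=0x3C1DCA5 (r,kernel):
  [0] read 0x13 idx=30: raw=0x18007 flags P=1 W=1 U=1 S=0
  [1] read 0x18 idx=29: raw=0x1B007 flags P=1 W=1 U=1 S=0
  ⇒ phys 0x1BCA5  [2 reads]
#2 VA=0x400A46 (r,kernel):
  [0] read 0x13 idx=2: raw=0x4A002 flags P=0 W=1 U=0 S=0
  ✗ PAGE_NOT_PRESENT  [1 reads]

Entries read for #0: 2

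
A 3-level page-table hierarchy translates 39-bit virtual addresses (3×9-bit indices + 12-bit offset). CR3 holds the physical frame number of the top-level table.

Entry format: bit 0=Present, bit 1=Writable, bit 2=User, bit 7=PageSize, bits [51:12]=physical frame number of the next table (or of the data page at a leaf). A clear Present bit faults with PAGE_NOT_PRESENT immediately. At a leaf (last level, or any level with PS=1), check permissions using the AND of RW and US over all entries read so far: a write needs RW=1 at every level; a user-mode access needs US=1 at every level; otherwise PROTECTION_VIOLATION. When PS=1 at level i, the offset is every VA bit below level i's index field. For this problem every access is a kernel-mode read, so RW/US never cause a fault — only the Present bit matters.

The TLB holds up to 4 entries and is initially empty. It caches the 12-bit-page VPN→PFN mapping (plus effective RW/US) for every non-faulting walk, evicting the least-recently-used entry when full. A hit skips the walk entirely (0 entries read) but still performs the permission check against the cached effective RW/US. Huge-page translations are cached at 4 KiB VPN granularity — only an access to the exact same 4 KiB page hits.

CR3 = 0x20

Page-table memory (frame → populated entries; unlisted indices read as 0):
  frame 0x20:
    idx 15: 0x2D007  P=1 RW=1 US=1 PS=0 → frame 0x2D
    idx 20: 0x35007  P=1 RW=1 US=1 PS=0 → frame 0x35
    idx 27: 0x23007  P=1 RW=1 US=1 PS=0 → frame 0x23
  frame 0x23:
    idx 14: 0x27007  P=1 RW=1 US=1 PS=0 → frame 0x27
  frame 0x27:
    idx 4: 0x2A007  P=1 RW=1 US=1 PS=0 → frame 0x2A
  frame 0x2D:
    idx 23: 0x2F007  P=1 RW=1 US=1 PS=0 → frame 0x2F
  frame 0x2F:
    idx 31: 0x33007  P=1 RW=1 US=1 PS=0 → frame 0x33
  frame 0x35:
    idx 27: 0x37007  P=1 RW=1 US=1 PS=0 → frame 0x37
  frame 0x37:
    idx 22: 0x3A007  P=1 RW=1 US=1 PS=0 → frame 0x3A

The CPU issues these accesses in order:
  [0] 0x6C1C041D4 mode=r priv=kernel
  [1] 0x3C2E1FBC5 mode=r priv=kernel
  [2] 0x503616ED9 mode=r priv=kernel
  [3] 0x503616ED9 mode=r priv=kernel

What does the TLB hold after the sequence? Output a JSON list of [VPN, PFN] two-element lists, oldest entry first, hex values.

Walk each access:
#0 VA=0x6C1C041D4 (r,kernel):
  L0: frame=0x20 idx=27 entry=0x23007 [P=1 RW=1 US=1 PS=0]
  L1: frame=0x23 idx=14 entry=0x27007 [P=1 RW=1 US=1 PS=0]
  L2: frame=0x27 idx=4 entry=0x2A007 [P=1 RW=1 US=1 PS=0]
  → PA=0x2A1D4  (3 entries read)
#1 VA=0x3C2E1FBC5 (r,kernel):
  L0: frame=0x20 idx=15 entry=0x2D007 [P=1 RW=1 US=1 PS=0]
  L1: frame=0x2D idx=23 entry=0x2F007 [P=1 RW=1 US=1 PS=0]
  L2: frame=0x2F idx=31 entry=0x33007 [P=1 RW=1 US=1 PS=0]
  → PA=0x33BC5  (3 entries read)
#2 VA=0x503616ED9 (r,kernel):
  L0: frame=0x20 idx=20 entry=0x35007 [P=1 RW=1 US=1 PS=0]
  L1: frame=0x35 idx=27 entry=0x37007 [P=1 RW=1 US=1 PS=0]
  L2: frame=0x37 idx=22 entry=0x3A007 [P=1 RW=1 US=1 PS=0]
  → PA=0x3AED9  (3 entries read)
#3 VA=0x503616ED9 (r,kernel):
  TLB hit vpn=0x503616 → PA=0x3AED9

TLB: [["0x6C1C04", "0x2A"], ["0x3C2E1F", "0x33"], ["0x503616", "0x3A"]]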